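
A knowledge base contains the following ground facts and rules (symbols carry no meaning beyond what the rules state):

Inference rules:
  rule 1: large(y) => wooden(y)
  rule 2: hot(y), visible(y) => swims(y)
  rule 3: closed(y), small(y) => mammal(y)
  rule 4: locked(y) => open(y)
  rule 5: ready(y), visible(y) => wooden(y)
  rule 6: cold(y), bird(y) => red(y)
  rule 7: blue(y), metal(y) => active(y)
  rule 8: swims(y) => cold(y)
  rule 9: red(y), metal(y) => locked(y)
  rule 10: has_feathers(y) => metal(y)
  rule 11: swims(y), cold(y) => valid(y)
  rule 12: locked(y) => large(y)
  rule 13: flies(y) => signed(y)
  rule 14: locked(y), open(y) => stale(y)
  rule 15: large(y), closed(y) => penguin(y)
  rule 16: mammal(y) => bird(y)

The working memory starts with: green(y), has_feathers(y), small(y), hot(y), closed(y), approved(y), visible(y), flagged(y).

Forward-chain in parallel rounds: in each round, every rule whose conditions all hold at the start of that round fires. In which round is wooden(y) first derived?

[1] rule 2 [hot(y), visible(y) => swims(y)]; rule 3 [closed(y), small(y) => mammal(y)]; rule 10 [has_feathers(y) => metal(y)]. ⇒ new: swims(y), mammal(y), metal(y).
[2] rule 8 [swims(y) => cold(y)]; rule 16 [mammal(y) => bird(y)]. ⇒ new: cold(y), bird(y).
[3] rule 6 [cold(y), bird(y) => red(y)]; rule 11 [swims(y), cold(y) => valid(y)]. ⇒ new: red(y), valid(y).
[4] rule 9 [red(y), metal(y) => locked(y)]. ⇒ new: locked(y).
[5] rule 4 [locked(y) => open(y)]; rule 12 [locked(y) => large(y)]. ⇒ new: open(y), large(y).
[6] rule 1 [large(y) => wooden(y)]; rule 14 [locked(y), open(y) => stale(y)]; rule 15 [large(y), closed(y) => penguin(y)]. ⇒ new: wooden(y), stale(y), penguin(y).
wooden(y) first appears in round 6.

6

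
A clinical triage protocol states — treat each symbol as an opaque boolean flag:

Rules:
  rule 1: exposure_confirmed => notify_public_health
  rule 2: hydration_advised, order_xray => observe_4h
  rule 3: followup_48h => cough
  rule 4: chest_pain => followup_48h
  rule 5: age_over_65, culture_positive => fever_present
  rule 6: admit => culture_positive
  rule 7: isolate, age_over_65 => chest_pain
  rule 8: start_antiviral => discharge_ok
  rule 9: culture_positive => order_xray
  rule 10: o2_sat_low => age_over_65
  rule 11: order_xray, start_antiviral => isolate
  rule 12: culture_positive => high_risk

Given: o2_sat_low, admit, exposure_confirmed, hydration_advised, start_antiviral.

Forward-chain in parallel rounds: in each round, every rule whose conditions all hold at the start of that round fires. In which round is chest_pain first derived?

Round 1 fires rule 1, rule 6, rule 8, rule 10, giving notify_public_health, culture_positive, discharge_ok, age_over_65.
Round 2 fires rule 5, rule 9, rule 12, giving fever_present, order_xray, high_risk.
Round 3 fires rule 2, rule 11, giving observe_4h, isolate.
Round 4 fires rule 7, giving chest_pain.
chest_pain first appears in round 4.

4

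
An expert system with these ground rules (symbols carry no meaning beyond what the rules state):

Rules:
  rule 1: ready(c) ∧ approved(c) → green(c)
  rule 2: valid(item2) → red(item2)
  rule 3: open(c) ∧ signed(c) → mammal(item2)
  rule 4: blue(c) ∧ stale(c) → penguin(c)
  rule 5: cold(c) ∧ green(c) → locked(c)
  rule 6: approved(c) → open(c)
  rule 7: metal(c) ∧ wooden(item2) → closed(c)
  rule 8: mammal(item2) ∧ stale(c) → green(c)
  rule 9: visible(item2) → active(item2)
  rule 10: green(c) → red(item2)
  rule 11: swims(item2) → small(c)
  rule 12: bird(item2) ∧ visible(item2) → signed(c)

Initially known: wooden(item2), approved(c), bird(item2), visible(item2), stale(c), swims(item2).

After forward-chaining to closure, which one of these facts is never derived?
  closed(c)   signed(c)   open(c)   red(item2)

closed(c)

Round 1: rule 6 [approved(c) → open(c)]; rule 9 [visible(item2) → active(item2)]; rule 11 [swims(item2) → small(c)]; rule 12 [bird(item2) ∧ visible(item2) → signed(c)]. Adds open(c), active(item2), small(c), signed(c).
Round 2: rule 3 [open(c) ∧ signed(c) → mammal(item2)]. Adds mammal(item2).
Round 3: rule 8 [mammal(item2) ∧ stale(c) → green(c)]. Adds green(c).
Round 4: rule 10 [green(c) → red(item2)]. Adds red(item2).
Derived: red(item2) (round 4), signed(c) (round 1), open(c) (round 1). closed(c) never appears in any round.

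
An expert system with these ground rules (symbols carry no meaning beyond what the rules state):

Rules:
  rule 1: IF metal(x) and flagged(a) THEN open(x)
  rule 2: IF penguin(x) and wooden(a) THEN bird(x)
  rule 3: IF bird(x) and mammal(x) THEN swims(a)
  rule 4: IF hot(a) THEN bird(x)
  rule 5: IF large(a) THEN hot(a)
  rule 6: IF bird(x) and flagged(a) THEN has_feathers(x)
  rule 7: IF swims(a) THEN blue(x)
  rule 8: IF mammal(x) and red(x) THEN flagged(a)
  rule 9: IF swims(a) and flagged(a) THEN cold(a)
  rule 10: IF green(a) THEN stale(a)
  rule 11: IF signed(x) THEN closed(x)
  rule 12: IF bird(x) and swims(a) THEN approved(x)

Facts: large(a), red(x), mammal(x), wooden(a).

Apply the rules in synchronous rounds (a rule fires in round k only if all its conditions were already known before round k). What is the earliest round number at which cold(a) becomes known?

4

[1] rule 5 [IF large(a) THEN hot(a)]; rule 8 [IF mammal(x) and red(x) THEN flagged(a)]. ⇒ new: hot(a), flagged(a).
[2] rule 4 [IF hot(a) THEN bird(x)]. ⇒ new: bird(x).
[3] rule 3 [IF bird(x) and mammal(x) THEN swims(a)]; rule 6 [IF bird(x) and flagged(a) THEN has_feathers(x)]. ⇒ new: swims(a), has_feathers(x).
[4] rule 7 [IF swims(a) THEN blue(x)]; rule 9 [IF swims(a) and flagged(a) THEN cold(a)]; rule 12 [IF bird(x) and swims(a) THEN approved(x)]. ⇒ new: blue(x), cold(a), approved(x).
cold(a) first appears in round 4.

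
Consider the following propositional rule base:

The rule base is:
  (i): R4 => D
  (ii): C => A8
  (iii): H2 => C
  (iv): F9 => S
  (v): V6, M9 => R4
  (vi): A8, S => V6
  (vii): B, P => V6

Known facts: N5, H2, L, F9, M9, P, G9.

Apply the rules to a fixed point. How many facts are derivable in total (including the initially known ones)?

Round 1 fires (iii), (iv), giving C, S.
Round 2 fires (ii), giving A8.
Round 3 fires (vi), giving V6.
Round 4 fires (v), giving R4.
Round 5 fires (i), giving D.
Closure: {A8, C, D, F9, G9, H2, L, M9, N5, P, R4, S, V6} — 13 facts.

13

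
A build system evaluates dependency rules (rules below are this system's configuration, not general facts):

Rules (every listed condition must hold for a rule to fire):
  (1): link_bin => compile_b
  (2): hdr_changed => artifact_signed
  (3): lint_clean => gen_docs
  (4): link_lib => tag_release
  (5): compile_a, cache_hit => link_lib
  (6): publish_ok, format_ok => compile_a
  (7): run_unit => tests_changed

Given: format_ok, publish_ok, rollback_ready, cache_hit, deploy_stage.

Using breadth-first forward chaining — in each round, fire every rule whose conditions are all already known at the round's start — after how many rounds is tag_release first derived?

3

Round 1: (6) [publish_ok, format_ok => compile_a]. New: compile_a.
Round 2: (5) [compile_a, cache_hit => link_lib]. New: link_lib.
Round 3: (4) [link_lib => tag_release]. New: tag_release.
tag_release first appears in round 3.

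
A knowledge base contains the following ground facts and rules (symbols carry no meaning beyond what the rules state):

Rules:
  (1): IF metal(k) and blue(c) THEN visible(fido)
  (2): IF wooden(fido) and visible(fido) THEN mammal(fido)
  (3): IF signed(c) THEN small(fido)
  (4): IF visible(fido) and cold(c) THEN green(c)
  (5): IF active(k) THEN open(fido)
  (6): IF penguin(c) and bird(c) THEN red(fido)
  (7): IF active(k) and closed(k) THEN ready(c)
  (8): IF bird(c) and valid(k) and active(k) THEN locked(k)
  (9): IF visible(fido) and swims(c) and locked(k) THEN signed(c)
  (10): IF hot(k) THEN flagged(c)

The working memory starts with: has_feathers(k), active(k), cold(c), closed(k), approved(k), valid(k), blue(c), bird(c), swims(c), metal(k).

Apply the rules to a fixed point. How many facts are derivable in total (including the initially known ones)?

17

Round 1: (1) [IF metal(k) and blue(c) THEN visible(fido)]; (5) [IF active(k) THEN open(fido)]; (7) [IF active(k) and closed(k) THEN ready(c)]; (8) [IF bird(c) and valid(k) and active(k) THEN locked(k)]. Adds visible(fido), open(fido), ready(c), locked(k).
Round 2: (4) [IF visible(fido) and cold(c) THEN green(c)]; (9) [IF visible(fido) and swims(c) and locked(k) THEN signed(c)]. Adds green(c), signed(c).
Round 3: (3) [IF signed(c) THEN small(fido)]. Adds small(fido).
Closure: {active(k), approved(k), bird(c), blue(c), closed(k), cold(c), green(c), has_feathers(k), locked(k), metal(k), open(fido), ready(c), signed(c), small(fido), swims(c), valid(k), visible(fido)} — 17 facts.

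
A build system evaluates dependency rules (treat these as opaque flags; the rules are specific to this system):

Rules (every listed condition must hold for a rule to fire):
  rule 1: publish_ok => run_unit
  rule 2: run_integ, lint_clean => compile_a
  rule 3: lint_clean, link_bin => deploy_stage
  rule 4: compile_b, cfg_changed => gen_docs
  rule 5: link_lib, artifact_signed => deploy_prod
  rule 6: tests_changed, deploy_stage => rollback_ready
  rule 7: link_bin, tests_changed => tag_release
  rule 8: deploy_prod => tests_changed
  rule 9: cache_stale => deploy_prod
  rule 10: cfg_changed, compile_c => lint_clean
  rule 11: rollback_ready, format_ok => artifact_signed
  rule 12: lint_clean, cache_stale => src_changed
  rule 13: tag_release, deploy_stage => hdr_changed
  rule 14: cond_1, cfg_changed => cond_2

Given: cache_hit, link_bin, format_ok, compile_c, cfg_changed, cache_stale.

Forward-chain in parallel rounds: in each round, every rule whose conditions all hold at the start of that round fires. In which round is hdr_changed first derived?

4

Round 1 — rule 9, rule 10, derive deploy_prod, lint_clean.
Round 2 — rule 3, rule 8, rule 12, derive deploy_stage, tests_changed, src_changed.
Round 3 — rule 6, rule 7, derive rollback_ready, tag_release.
Round 4 — rule 11, rule 13, derive artifact_signed, hdr_changed.
hdr_changed first appears in round 4.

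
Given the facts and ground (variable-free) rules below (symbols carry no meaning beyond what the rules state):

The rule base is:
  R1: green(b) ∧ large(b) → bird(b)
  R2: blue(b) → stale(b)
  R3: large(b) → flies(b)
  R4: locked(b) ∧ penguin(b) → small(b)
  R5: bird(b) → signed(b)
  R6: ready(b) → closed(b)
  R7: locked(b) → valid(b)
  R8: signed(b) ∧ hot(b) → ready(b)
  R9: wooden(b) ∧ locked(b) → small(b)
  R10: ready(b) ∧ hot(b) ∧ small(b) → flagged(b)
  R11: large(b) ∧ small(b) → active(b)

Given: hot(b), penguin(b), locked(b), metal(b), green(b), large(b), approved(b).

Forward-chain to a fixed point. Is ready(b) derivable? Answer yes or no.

yes

Round 1: R1 [green(b) ∧ large(b) → bird(b)]; R3 [large(b) → flies(b)]; R4 [locked(b) ∧ penguin(b) → small(b)]; R7 [locked(b) → valid(b)]. New: bird(b), flies(b), small(b), valid(b).
Round 2: R5 [bird(b) → signed(b)]; R11 [large(b) ∧ small(b) → active(b)]. New: signed(b), active(b).
Round 3: R8 [signed(b) ∧ hot(b) → ready(b)]. New: ready(b).
Round 4: R6 [ready(b) → closed(b)]; R10 [ready(b) ∧ hot(b) ∧ small(b) → flagged(b)]. New: closed(b), flagged(b).
ready(b) appears in round 3, so it is derivable.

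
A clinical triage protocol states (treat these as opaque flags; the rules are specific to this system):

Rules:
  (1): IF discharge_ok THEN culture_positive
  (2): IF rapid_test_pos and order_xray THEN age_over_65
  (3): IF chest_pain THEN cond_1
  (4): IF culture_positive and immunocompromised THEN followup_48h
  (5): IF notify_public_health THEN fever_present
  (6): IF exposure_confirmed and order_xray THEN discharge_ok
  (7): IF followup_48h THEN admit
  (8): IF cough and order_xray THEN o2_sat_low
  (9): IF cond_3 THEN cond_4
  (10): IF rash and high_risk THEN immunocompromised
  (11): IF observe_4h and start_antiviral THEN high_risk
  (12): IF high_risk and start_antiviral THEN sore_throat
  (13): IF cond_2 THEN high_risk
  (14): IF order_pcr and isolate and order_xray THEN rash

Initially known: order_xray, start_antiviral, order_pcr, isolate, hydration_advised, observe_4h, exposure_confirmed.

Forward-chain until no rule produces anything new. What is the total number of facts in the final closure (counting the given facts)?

Round 1 — (6), (11), (14), derive discharge_ok, high_risk, rash.
Round 2 — (1), (10), (12), derive culture_positive, immunocompromised, sore_throat.
Round 3 — (4), derive followup_48h.
Round 4 — (7), derive admit.
Closure: {admit, culture_positive, discharge_ok, exposure_confirmed, followup_48h, high_risk, hydration_advised, immunocompromised, isolate, observe_4h, order_pcr, order_xray, rash, sore_throat, start_antiviral} — 15 facts.

15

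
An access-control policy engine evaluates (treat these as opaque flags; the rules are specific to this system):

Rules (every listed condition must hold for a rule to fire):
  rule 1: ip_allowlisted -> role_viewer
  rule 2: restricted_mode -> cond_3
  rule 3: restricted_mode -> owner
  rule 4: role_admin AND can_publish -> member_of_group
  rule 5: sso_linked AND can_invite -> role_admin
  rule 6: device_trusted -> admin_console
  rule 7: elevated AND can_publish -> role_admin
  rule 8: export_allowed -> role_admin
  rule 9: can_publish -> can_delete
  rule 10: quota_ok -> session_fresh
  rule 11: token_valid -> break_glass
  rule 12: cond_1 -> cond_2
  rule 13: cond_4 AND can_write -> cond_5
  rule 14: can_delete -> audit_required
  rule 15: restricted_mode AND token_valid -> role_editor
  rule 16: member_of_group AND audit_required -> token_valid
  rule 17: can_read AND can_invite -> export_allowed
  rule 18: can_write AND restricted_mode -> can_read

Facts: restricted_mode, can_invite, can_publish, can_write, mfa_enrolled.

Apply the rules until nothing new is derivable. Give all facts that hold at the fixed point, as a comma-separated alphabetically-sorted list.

Round 1 — rule 2, rule 3, rule 9, rule 18, derive cond_3, owner, can_delete, can_read.
Round 2 — rule 14, rule 17, derive audit_required, export_allowed.
Round 3 — rule 8, derive role_admin.
Round 4 — rule 4, derive member_of_group.
Round 5 — rule 16, derive token_valid.
Round 6 — rule 11, rule 15, derive break_glass, role_editor.

audit_required, break_glass, can_delete, can_invite, can_publish, can_read, can_write, cond_3, export_allowed, member_of_group, mfa_enrolled, owner, restricted_mode, role_admin, role_editor, token_valid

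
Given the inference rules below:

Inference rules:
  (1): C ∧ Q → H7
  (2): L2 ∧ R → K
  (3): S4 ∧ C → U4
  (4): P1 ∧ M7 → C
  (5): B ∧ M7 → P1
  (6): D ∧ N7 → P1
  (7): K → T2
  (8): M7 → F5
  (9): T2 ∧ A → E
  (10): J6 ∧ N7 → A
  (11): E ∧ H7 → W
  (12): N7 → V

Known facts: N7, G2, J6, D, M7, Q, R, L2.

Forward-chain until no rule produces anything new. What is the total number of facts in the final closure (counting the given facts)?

18

Round 1 fires (2), (6), (8), (10), (12), giving K, P1, F5, A, V.
Round 2 fires (4), (7), giving C, T2.
Round 3 fires (1), (9), giving H7, E.
Round 4 fires (11), giving W.
Closure: {A, C, D, E, F5, G2, H7, J6, K, L2, M7, N7, P1, Q, R, T2, V, W} — 18 facts.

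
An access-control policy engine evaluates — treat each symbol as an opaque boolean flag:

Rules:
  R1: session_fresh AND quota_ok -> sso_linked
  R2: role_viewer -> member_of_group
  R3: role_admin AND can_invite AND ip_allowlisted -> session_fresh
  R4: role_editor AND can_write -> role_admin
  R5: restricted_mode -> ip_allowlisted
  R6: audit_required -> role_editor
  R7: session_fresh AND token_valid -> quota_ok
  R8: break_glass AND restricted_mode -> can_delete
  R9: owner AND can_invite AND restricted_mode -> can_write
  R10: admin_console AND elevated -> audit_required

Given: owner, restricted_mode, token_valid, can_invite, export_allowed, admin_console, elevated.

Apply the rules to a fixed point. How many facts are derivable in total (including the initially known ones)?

15

Round 1 — R5, R9, R10, derive ip_allowlisted, can_write, audit_required.
Round 2 — R6, derive role_editor.
Round 3 — R4, derive role_admin.
Round 4 — R3, derive session_fresh.
Round 5 — R7, derive quota_ok.
Round 6 — R1, derive sso_linked.
Closure: {admin_console, audit_required, can_invite, can_write, elevated, export_allowed, ip_allowlisted, owner, quota_ok, restricted_mode, role_admin, role_editor, session_fresh, sso_linked, token_valid} — 15 facts.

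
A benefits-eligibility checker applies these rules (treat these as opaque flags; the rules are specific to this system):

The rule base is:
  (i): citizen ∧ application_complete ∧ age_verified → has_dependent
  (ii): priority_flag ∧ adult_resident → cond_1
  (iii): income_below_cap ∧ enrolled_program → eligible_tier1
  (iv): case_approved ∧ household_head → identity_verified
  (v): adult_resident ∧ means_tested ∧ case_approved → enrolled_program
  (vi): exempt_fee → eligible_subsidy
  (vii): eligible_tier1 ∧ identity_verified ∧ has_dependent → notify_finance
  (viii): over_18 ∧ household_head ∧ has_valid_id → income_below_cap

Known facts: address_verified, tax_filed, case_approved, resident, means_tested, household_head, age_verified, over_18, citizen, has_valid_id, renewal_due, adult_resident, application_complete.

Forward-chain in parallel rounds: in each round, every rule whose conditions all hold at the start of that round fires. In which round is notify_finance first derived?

3

Round 1: (i) [citizen ∧ application_complete ∧ age_verified → has_dependent]; (iv) [case_approved ∧ household_head → identity_verified]; (v) [adult_resident ∧ means_tested ∧ case_approved → enrolled_program]; (viii) [over_18 ∧ household_head ∧ has_valid_id → income_below_cap]. Adds has_dependent, identity_verified, enrolled_program, income_below_cap.
Round 2: (iii) [income_below_cap ∧ enrolled_program → eligible_tier1]. Adds eligible_tier1.
Round 3: (vii) [eligible_tier1 ∧ identity_verified ∧ has_dependent → notify_finance]. Adds notify_finance.
notify_finance first appears in round 3.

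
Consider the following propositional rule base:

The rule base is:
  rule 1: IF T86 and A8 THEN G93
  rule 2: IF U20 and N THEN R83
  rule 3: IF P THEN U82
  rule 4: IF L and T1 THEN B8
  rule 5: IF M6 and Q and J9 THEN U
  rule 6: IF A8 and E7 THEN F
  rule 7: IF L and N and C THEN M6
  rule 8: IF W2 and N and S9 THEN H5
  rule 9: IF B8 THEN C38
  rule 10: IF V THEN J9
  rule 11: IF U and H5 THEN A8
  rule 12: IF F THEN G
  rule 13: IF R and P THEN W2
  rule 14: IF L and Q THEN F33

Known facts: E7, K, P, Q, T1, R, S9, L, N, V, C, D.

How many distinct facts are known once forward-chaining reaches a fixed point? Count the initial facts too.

24

Round 1: rule 3 [IF P THEN U82]; rule 4 [IF L and T1 THEN B8]; rule 7 [IF L and N and C THEN M6]; rule 10 [IF V THEN J9]; rule 13 [IF R and P THEN W2]; rule 14 [IF L and Q THEN F33]. New: U82, B8, M6, J9, W2, F33.
Round 2: rule 5 [IF M6 and Q and J9 THEN U]; rule 8 [IF W2 and N and S9 THEN H5]; rule 9 [IF B8 THEN C38]. New: U, H5, C38.
Round 3: rule 11 [IF U and H5 THEN A8]. New: A8.
Round 4: rule 6 [IF A8 and E7 THEN F]. New: F.
Round 5: rule 12 [IF F THEN G]. New: G.
Closure: {A8, B8, C, C38, D, E7, F, F33, G, H5, J9, K, L, M6, N, P, Q, R, S9, T1, U, U82, V, W2} — 24 facts.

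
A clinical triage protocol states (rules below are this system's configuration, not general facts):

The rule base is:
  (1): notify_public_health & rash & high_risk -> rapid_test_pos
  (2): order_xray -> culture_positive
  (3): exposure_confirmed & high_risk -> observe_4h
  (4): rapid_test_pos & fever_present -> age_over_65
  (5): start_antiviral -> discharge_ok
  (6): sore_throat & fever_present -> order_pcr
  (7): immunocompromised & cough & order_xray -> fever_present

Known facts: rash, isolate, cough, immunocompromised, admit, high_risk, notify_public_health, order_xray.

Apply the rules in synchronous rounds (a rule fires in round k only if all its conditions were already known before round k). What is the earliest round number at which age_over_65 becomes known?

2

Round 1: (1) [notify_public_health & rash & high_risk -> rapid_test_pos]; (2) [order_xray -> culture_positive]; (7) [immunocompromised & cough & order_xray -> fever_present]. Adds rapid_test_pos, culture_positive, fever_present.
Round 2: (4) [rapid_test_pos & fever_present -> age_over_65]. Adds age_over_65.
age_over_65 first appears in round 2.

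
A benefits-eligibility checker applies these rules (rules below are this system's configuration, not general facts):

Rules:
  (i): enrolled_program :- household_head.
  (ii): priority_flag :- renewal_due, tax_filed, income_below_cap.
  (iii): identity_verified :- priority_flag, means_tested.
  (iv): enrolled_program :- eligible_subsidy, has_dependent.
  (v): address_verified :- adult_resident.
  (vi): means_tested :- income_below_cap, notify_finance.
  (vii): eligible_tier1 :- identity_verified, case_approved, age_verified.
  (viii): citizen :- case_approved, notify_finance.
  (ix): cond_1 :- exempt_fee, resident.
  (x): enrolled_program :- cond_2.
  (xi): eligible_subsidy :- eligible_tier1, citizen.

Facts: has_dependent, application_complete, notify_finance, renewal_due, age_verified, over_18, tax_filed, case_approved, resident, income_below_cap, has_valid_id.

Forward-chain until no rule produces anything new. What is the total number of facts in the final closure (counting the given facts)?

Round 1 — (ii), (vi), (viii), derive priority_flag, means_tested, citizen.
Round 2 — (iii), derive identity_verified.
Round 3 — (vii), derive eligible_tier1.
Round 4 — (xi), derive eligible_subsidy.
Round 5 — (iv), derive enrolled_program.
Closure: {age_verified, application_complete, case_approved, citizen, eligible_subsidy, eligible_tier1, enrolled_program, has_dependent, has_valid_id, identity_verified, income_below_cap, means_tested, notify_finance, over_18, priority_flag, renewal_due, resident, tax_filed} — 18 facts.

18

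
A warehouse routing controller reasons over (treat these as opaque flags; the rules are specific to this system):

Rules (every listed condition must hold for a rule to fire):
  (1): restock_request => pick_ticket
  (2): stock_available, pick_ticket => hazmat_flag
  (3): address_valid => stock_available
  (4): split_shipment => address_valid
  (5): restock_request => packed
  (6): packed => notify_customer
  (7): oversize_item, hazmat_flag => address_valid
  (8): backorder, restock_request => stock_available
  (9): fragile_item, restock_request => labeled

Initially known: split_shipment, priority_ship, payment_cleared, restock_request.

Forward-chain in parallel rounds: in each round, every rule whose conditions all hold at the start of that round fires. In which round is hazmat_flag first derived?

3

Round 1 fires (1), (4), (5), giving pick_ticket, address_valid, packed.
Round 2 fires (3), (6), giving stock_available, notify_customer.
Round 3 fires (2), giving hazmat_flag.
hazmat_flag first appears in round 3.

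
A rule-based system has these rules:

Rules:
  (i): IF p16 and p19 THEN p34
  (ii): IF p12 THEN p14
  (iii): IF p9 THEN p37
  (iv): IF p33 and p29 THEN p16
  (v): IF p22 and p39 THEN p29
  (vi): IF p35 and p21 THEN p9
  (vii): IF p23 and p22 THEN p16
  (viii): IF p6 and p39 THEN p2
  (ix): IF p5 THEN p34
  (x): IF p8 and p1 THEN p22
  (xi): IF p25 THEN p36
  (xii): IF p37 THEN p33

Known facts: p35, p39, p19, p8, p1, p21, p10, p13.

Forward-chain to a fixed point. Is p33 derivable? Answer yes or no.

yes

Round 1 — (vi), (x), derive p9, p22.
Round 2 — (iii), (v), derive p37, p29.
Round 3 — (xii), derive p33.
Round 4 — (iv), derive p16.
Round 5 — (i), derive p34.
p33 appears in round 3, so it is derivable.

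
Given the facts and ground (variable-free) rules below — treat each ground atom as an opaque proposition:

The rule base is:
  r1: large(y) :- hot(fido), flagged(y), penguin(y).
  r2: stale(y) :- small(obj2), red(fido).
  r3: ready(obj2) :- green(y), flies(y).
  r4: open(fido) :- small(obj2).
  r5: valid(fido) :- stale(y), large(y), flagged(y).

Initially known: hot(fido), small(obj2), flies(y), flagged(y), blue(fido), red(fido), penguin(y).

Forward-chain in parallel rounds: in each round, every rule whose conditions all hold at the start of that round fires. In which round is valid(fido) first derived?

Round 1 fires r1, r2, r4, giving large(y), stale(y), open(fido).
Round 2 fires r5, giving valid(fido).
valid(fido) first appears in round 2.

2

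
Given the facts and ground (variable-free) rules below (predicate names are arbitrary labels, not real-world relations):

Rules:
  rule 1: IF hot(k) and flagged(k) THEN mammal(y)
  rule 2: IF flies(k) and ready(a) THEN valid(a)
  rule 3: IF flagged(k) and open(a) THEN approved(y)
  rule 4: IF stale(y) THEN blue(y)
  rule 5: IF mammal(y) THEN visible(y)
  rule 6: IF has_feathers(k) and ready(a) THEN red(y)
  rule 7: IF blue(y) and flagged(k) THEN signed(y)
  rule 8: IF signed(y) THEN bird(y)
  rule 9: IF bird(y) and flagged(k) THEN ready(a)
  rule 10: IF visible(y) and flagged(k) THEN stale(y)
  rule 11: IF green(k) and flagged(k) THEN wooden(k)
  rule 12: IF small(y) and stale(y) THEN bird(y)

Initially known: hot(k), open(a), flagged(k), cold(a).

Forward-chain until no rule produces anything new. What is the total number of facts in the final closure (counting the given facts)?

12

Round 1: rule 1 [IF hot(k) and flagged(k) THEN mammal(y)]; rule 3 [IF flagged(k) and open(a) THEN approved(y)]. Adds mammal(y), approved(y).
Round 2: rule 5 [IF mammal(y) THEN visible(y)]. Adds visible(y).
Round 3: rule 10 [IF visible(y) and flagged(k) THEN stale(y)]. Adds stale(y).
Round 4: rule 4 [IF stale(y) THEN blue(y)]. Adds blue(y).
Round 5: rule 7 [IF blue(y) and flagged(k) THEN signed(y)]. Adds signed(y).
Round 6: rule 8 [IF signed(y) THEN bird(y)]. Adds bird(y).
Round 7: rule 9 [IF bird(y) and flagged(k) THEN ready(a)]. Adds ready(a).
Closure: {approved(y), bird(y), blue(y), cold(a), flagged(k), hot(k), mammal(y), open(a), ready(a), signed(y), stale(y), visible(y)} — 12 facts.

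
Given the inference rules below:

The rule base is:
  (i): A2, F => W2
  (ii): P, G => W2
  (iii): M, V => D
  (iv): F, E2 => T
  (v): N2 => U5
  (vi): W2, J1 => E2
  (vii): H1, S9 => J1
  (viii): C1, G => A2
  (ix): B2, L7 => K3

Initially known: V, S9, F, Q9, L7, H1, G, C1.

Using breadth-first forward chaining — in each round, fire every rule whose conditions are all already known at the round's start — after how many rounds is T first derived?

Round 1: (vii) [H1, S9 => J1]; (viii) [C1, G => A2]. Adds J1, A2.
Round 2: (i) [A2, F => W2]. Adds W2.
Round 3: (vi) [W2, J1 => E2]. Adds E2.
Round 4: (iv) [F, E2 => T]. Adds T.
T first appears in round 4.

4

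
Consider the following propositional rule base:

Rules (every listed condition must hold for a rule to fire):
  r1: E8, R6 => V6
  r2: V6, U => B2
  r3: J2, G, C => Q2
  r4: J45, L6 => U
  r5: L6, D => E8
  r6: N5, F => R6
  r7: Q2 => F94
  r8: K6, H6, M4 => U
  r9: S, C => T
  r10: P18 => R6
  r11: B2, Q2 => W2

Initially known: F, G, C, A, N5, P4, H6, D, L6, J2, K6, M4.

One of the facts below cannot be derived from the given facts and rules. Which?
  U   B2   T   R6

T

[1] r3 [J2, G, C => Q2]; r5 [L6, D => E8]; r6 [N5, F => R6]; r8 [K6, H6, M4 => U]. ⇒ new: Q2, E8, R6, U.
[2] r1 [E8, R6 => V6]; r7 [Q2 => F94]. ⇒ new: V6, F94.
[3] r2 [V6, U => B2]. ⇒ new: B2.
[4] r11 [B2, Q2 => W2]. ⇒ new: W2.
Derived: R6 (round 1), B2 (round 3), U (round 1). T never appears in any round.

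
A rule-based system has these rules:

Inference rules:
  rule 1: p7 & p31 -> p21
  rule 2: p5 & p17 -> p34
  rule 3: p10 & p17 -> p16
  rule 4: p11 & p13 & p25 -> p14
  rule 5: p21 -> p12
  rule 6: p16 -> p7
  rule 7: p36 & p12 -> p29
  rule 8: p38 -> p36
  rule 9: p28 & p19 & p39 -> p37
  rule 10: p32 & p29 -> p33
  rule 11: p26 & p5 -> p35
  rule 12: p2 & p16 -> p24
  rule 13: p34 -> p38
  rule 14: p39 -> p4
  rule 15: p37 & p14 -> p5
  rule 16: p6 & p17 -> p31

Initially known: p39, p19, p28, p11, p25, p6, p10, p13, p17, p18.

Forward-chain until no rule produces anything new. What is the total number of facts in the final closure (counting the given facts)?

Round 1: rule 3 [p10 & p17 -> p16]; rule 4 [p11 & p13 & p25 -> p14]; rule 9 [p28 & p19 & p39 -> p37]; rule 14 [p39 -> p4]; rule 16 [p6 & p17 -> p31]. New: p16, p14, p37, p4, p31.
Round 2: rule 6 [p16 -> p7]; rule 15 [p37 & p14 -> p5]. New: p7, p5.
Round 3: rule 1 [p7 & p31 -> p21]; rule 2 [p5 & p17 -> p34]. New: p21, p34.
Round 4: rule 5 [p21 -> p12]; rule 13 [p34 -> p38]. New: p12, p38.
Round 5: rule 8 [p38 -> p36]. New: p36.
Round 6: rule 7 [p36 & p12 -> p29]. New: p29.
Closure: {p10, p11, p12, p13, p14, p16, p17, p18, p19, p21, p25, p28, p29, p31, p34, p36, p37, p38, p39, p4, p5, p6, p7} — 23 facts.

23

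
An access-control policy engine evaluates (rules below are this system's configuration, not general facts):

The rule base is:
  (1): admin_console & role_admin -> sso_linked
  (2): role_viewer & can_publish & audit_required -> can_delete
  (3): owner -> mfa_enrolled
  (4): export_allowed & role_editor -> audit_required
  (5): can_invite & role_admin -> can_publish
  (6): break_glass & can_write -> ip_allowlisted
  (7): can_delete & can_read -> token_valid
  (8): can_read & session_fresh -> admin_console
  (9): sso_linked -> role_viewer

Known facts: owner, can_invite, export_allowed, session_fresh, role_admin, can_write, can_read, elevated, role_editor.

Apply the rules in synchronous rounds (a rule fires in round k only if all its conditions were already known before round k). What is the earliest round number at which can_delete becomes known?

Round 1 — (3), (4), (5), (8), derive mfa_enrolled, audit_required, can_publish, admin_console.
Round 2 — (1), derive sso_linked.
Round 3 — (9), derive role_viewer.
Round 4 — (2), derive can_delete.
can_delete first appears in round 4.

4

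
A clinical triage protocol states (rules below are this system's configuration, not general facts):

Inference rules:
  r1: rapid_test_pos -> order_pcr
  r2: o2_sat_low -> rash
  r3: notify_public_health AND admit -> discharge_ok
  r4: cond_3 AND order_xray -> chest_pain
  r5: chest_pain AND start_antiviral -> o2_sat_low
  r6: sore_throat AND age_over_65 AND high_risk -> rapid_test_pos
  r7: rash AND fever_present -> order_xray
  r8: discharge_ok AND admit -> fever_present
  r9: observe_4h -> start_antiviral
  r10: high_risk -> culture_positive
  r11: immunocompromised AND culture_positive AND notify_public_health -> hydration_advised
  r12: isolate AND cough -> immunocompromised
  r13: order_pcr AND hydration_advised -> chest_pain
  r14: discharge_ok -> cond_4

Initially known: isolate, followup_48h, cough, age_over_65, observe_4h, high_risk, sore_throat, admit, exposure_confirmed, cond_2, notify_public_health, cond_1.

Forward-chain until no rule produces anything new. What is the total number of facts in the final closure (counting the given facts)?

25

Round 1 — r3, r6, r9, r10, r12, derive discharge_ok, rapid_test_pos, start_antiviral, culture_positive, immunocompromised.
Round 2 — r1, r8, r11, r14, derive order_pcr, fever_present, hydration_advised, cond_4.
Round 3 — r13, derive chest_pain.
Round 4 — r5, derive o2_sat_low.
Round 5 — r2, derive rash.
Round 6 — r7, derive order_xray.
Closure: {admit, age_over_65, chest_pain, cond_1, cond_2, cond_4, cough, culture_positive, discharge_ok, exposure_confirmed, fever_present, followup_48h, high_risk, hydration_advised, immunocompromised, isolate, notify_public_health, o2_sat_low, observe_4h, order_pcr, order_xray, rapid_test_pos, rash, sore_throat, start_antiviral} — 25 facts.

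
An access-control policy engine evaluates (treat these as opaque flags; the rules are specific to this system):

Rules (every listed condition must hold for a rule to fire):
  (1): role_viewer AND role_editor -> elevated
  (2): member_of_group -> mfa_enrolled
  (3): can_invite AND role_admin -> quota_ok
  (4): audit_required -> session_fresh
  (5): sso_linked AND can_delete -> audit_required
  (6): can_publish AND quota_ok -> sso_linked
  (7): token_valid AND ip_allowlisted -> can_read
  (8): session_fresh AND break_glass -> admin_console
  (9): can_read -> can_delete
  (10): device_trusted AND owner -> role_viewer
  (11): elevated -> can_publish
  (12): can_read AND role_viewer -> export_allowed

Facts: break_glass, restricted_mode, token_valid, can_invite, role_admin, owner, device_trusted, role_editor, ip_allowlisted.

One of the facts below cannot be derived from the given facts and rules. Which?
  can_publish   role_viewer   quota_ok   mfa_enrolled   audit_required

Round 1: (3) [can_invite AND role_admin -> quota_ok]; (7) [token_valid AND ip_allowlisted -> can_read]; (10) [device_trusted AND owner -> role_viewer]. New: quota_ok, can_read, role_viewer.
Round 2: (1) [role_viewer AND role_editor -> elevated]; (9) [can_read -> can_delete]; (12) [can_read AND role_viewer -> export_allowed]. New: elevated, can_delete, export_allowed.
Round 3: (11) [elevated -> can_publish]. New: can_publish.
Round 4: (6) [can_publish AND quota_ok -> sso_linked]. New: sso_linked.
Round 5: (5) [sso_linked AND can_delete -> audit_required]. New: audit_required.
Round 6: (4) [audit_required -> session_fresh]. New: session_fresh.
Round 7: (8) [session_fresh AND break_glass -> admin_console]. New: admin_console.
Derived: can_publish (round 3), role_viewer (round 1), quota_ok (round 1), audit_required (round 5). mfa_enrolled never appears in any round.

mfa_enrolled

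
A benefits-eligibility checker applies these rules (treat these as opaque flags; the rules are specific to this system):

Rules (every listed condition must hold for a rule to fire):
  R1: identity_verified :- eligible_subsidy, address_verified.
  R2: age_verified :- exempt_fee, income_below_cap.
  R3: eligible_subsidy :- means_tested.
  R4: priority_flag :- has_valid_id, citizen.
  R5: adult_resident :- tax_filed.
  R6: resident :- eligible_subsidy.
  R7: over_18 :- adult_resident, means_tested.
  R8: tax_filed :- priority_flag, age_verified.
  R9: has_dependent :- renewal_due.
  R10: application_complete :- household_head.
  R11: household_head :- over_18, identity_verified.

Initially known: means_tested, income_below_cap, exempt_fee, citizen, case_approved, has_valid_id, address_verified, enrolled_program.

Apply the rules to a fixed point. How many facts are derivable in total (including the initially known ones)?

18

[1] R2 [age_verified :- exempt_fee, income_below_cap.]; R3 [eligible_subsidy :- means_tested.]; R4 [priority_flag :- has_valid_id, citizen.]. ⇒ new: age_verified, eligible_subsidy, priority_flag.
[2] R1 [identity_verified :- eligible_subsidy, address_verified.]; R6 [resident :- eligible_subsidy.]; R8 [tax_filed :- priority_flag, age_verified.]. ⇒ new: identity_verified, resident, tax_filed.
[3] R5 [adult_resident :- tax_filed.]. ⇒ new: adult_resident.
[4] R7 [over_18 :- adult_resident, means_tested.]. ⇒ new: over_18.
[5] R11 [household_head :- over_18, identity_verified.]. ⇒ new: household_head.
[6] R10 [application_complete :- household_head.]. ⇒ new: application_complete.
Closure: {address_verified, adult_resident, age_verified, application_complete, case_approved, citizen, eligible_subsidy, enrolled_program, exempt_fee, has_valid_id, household_head, identity_verified, income_below_cap, means_tested, over_18, priority_flag, resident, tax_filed} — 18 facts.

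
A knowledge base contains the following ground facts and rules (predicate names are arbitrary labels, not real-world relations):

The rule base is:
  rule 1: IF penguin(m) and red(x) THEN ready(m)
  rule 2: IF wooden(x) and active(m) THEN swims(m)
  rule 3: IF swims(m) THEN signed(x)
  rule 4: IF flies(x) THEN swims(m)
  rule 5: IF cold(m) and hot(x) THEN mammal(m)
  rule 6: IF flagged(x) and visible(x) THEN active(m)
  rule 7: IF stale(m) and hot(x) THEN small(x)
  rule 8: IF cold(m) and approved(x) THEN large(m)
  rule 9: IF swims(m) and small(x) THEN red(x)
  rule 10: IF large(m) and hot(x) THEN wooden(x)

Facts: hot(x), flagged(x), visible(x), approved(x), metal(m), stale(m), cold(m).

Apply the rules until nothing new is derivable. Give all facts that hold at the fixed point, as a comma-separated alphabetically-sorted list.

active(m), approved(x), cold(m), flagged(x), hot(x), large(m), mammal(m), metal(m), red(x), signed(x), small(x), stale(m), swims(m), visible(x), wooden(x)

Round 1: rule 5 [IF cold(m) and hot(x) THEN mammal(m)]; rule 6 [IF flagged(x) and visible(x) THEN active(m)]; rule 7 [IF stale(m) and hot(x) THEN small(x)]; rule 8 [IF cold(m) and approved(x) THEN large(m)]. Adds mammal(m), active(m), small(x), large(m).
Round 2: rule 10 [IF large(m) and hot(x) THEN wooden(x)]. Adds wooden(x).
Round 3: rule 2 [IF wooden(x) and active(m) THEN swims(m)]. Adds swims(m).
Round 4: rule 3 [IF swims(m) THEN signed(x)]; rule 9 [IF swims(m) and small(x) THEN red(x)]. Adds signed(x), red(x).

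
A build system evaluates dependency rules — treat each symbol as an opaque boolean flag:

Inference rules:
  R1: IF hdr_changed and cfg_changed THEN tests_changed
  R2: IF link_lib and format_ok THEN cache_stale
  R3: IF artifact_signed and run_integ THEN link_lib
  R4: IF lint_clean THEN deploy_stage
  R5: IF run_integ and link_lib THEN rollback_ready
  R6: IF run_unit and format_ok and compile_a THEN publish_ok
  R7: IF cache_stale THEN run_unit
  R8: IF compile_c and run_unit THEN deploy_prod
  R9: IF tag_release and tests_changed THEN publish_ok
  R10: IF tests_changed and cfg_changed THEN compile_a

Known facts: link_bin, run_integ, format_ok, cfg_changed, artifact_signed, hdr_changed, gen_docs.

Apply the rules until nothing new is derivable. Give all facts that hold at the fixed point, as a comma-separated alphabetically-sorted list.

artifact_signed, cache_stale, cfg_changed, compile_a, format_ok, gen_docs, hdr_changed, link_bin, link_lib, publish_ok, rollback_ready, run_integ, run_unit, tests_changed

[1] R1 [IF hdr_changed and cfg_changed THEN tests_changed]; R3 [IF artifact_signed and run_integ THEN link_lib]. ⇒ new: tests_changed, link_lib.
[2] R2 [IF link_lib and format_ok THEN cache_stale]; R5 [IF run_integ and link_lib THEN rollback_ready]; R10 [IF tests_changed and cfg_changed THEN compile_a]. ⇒ new: cache_stale, rollback_ready, compile_a.
[3] R7 [IF cache_stale THEN run_unit]. ⇒ new: run_unit.
[4] R6 [IF run_unit and format_ok and compile_a THEN publish_ok]. ⇒ new: publish_ok.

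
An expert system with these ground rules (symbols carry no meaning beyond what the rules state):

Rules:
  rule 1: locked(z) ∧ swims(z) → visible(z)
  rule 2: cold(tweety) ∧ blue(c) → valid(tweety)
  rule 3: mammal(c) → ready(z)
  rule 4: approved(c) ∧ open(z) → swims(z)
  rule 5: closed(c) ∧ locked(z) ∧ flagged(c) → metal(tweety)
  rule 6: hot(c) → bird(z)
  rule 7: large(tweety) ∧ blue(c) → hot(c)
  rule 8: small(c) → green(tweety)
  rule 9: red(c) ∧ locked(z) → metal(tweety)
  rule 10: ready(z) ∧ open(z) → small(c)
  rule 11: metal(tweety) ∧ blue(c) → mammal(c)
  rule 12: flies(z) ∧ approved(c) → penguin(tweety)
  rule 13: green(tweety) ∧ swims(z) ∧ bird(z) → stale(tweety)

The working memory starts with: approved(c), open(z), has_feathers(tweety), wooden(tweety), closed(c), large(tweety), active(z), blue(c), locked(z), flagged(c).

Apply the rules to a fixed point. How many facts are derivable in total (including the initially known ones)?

20

Round 1 — rule 4, rule 5, rule 7, derive swims(z), metal(tweety), hot(c).
Round 2 — rule 1, rule 6, rule 11, derive visible(z), bird(z), mammal(c).
Round 3 — rule 3, derive ready(z).
Round 4 — rule 10, derive small(c).
Round 5 — rule 8, derive green(tweety).
Round 6 — rule 13, derive stale(tweety).
Closure: {active(z), approved(c), bird(z), blue(c), closed(c), flagged(c), green(tweety), has_feathers(tweety), hot(c), large(tweety), locked(z), mammal(c), metal(tweety), open(z), ready(z), small(c), stale(tweety), swims(z), visible(z), wooden(tweety)} — 20 facts.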